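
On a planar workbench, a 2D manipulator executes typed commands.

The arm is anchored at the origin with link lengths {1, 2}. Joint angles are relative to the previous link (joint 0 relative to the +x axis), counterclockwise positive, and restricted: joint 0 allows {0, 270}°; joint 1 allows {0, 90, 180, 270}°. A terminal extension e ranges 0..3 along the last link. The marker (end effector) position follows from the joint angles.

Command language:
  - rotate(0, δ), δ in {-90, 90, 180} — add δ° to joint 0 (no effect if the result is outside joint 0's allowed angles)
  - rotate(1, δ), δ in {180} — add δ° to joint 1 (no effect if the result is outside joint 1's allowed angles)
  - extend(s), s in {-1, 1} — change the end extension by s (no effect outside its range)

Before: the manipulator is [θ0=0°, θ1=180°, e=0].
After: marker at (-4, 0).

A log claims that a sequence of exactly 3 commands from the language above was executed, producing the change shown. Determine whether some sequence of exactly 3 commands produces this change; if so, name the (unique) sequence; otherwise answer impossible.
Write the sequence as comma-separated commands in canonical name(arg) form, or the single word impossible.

start: [θ0=0°, θ1=180°, e=0]
step 1 (extend(1)): [θ0=0°, θ1=180°, e=1]
step 2 (extend(1)): [θ0=0°, θ1=180°, e=2]
step 3 (extend(1)): [θ0=0°, θ1=180°, e=3]
no other 3-command option fits: unique.

extend(1), extend(1), extend(1)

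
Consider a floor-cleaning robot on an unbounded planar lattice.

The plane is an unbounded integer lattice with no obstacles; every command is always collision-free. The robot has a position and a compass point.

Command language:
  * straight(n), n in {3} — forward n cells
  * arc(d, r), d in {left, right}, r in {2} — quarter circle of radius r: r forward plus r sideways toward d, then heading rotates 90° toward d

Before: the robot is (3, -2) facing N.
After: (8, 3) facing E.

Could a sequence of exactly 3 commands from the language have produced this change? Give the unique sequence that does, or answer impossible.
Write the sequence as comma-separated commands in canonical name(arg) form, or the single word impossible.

key: position moved to (8,3) AND the heading swung to E — translation plus rotation needed
start: (3, -2) facing N
[1] after straight(3): (3, 1) facing N
[2] after arc(right, 2): (5, 3) facing E
[3] after straight(3): (8, 3) facing E
all 27 alternatives checked — unique.

straight(3), arc(right, 2), straight(3)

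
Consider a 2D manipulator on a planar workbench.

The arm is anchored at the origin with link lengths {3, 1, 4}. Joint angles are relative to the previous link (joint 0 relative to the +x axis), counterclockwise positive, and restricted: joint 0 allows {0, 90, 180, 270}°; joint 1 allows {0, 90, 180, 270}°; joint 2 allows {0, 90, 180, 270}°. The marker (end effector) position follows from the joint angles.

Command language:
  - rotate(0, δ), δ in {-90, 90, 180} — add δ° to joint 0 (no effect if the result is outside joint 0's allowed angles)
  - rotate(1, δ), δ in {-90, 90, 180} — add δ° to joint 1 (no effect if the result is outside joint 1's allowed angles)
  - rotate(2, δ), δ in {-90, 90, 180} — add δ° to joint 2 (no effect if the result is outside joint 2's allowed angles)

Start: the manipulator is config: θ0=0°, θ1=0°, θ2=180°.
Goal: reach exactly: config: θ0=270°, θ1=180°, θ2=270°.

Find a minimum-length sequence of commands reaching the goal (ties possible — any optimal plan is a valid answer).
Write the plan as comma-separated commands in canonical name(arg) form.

rotate(2, 90), rotate(0, -90), rotate(1, 180)

from: config: θ0=0°, θ1=0°, θ2=180°
step 1 (rotate(2, 90)): config: θ0=0°, θ1=0°, θ2=270°
step 2 (rotate(0, -90)): config: θ0=270°, θ1=0°, θ2=270°
step 3 (rotate(1, 180)): config: θ0=270°, θ1=180°, θ2=270°
no 2-step plan works, so 3 is optimal.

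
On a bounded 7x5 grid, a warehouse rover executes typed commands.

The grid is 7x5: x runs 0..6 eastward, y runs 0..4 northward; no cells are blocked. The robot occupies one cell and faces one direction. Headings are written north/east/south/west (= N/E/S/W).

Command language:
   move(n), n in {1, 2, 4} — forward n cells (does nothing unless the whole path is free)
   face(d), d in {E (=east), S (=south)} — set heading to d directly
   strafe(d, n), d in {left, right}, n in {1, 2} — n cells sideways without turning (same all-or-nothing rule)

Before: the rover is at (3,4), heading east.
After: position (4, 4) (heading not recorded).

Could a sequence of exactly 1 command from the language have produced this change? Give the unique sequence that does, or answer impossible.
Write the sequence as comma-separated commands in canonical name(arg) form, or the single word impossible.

move(1)

from: at (3,4), heading east
1. move(1) → at (4,4), heading east
no rival 1-sequence matches.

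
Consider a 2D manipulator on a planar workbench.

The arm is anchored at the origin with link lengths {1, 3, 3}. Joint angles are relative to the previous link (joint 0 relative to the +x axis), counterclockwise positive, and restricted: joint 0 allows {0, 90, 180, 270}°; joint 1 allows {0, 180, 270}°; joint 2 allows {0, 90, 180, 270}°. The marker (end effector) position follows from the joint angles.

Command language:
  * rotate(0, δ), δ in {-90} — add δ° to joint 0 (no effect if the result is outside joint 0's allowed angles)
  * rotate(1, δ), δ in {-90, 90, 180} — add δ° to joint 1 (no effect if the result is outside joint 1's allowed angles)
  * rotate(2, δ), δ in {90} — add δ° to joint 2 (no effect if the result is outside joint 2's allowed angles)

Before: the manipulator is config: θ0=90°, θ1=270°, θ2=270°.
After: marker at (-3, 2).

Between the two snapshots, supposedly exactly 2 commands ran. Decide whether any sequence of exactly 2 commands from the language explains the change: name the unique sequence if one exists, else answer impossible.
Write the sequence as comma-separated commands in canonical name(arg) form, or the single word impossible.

initial: config: θ0=90°, θ1=270°, θ2=270°
1. rotate(0, -90) → config: θ0=0°, θ1=270°, θ2=270°
2. rotate(0, -90) → config: θ0=270°, θ1=270°, θ2=270°
all 25 alternatives checked — unique.

rotate(0, -90), rotate(0, -90)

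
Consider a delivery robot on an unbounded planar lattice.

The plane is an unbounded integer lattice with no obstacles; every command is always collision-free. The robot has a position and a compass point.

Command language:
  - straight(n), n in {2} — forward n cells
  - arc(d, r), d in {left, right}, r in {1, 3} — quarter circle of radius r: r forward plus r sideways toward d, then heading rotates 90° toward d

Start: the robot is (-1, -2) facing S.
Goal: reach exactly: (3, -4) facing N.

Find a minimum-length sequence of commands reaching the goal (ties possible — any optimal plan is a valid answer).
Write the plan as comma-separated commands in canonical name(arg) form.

arc(left, 3), arc(left, 1)

from: (-1, -2) facing S
step 1 (arc(left, 3)): (2, -5) facing E
step 2 (arc(left, 1)): (3, -4) facing N
nothing shorter than 2 reaches the goal.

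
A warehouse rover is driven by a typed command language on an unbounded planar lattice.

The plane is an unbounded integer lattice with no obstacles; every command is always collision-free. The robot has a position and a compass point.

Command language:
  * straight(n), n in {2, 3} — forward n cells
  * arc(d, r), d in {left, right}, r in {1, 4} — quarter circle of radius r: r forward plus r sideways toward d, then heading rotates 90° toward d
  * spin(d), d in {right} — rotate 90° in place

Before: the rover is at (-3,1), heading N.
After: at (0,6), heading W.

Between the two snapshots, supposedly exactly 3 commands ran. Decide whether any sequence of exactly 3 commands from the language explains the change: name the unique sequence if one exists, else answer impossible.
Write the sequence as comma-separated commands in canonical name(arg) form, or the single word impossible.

spin(right), arc(left, 4), arc(left, 1)

key: order matters: swapping spin(right) and arc(left, 1) lands elsewhere
begin: at (-3,1), heading N
step 1 (spin(right)): at (-3,1), heading E
step 2 (arc(left, 4)): at (1,5), heading N
step 3 (arc(left, 1)): at (0,6), heading W
all 343 alternatives checked — unique.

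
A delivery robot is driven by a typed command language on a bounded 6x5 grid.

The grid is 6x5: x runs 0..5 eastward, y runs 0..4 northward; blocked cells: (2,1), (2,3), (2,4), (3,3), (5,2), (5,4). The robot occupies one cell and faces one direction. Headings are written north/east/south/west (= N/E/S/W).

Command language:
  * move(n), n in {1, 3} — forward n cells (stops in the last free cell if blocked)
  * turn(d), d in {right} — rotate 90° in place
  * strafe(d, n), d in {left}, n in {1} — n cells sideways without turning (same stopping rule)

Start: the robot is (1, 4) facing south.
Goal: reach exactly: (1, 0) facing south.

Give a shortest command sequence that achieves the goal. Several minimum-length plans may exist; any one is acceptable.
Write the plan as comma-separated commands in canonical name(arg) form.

move(3), move(3)

initial: (1, 4) facing south
1. move(3) → (1, 1) facing south
2. move(3) → (1, 0) facing south
shorter routes all fall short; 2 is best.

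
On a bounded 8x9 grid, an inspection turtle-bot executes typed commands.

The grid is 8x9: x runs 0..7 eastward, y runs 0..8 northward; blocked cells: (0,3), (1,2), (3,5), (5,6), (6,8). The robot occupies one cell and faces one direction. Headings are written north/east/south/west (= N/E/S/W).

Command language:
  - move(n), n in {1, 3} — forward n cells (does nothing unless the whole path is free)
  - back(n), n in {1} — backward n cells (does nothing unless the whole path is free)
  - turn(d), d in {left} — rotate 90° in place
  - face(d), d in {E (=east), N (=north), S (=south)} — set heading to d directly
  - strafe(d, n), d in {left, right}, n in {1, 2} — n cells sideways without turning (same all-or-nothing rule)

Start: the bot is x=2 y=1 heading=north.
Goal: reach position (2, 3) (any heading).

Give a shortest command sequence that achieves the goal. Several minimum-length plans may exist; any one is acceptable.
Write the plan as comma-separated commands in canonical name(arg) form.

move(3), back(1)

begin: x=2 y=1 heading=north
step 1 (move(3)): x=2 y=4 heading=north
step 2 (back(1)): x=2 y=3 heading=north
nothing shorter than 2 reaches the goal.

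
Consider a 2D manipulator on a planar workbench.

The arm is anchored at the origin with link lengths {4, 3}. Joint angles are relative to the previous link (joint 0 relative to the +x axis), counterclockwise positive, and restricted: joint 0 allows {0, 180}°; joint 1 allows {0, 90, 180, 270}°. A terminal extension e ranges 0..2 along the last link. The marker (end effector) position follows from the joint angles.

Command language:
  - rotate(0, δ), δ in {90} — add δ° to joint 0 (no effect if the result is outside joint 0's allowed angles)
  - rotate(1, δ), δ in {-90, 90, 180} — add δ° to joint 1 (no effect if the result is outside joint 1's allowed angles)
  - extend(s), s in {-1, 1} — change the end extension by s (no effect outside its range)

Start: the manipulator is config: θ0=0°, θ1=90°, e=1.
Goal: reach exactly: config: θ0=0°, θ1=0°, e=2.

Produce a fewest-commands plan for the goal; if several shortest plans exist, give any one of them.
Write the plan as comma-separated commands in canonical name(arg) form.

extend(1), rotate(1, -90)

initial: config: θ0=0°, θ1=90°, e=1
t=1 extend(1) ⇒ config: θ0=0°, θ1=90°, e=2
t=2 rotate(1, -90) ⇒ config: θ0=0°, θ1=0°, e=2
minimal: 2 command(s), checked below 2.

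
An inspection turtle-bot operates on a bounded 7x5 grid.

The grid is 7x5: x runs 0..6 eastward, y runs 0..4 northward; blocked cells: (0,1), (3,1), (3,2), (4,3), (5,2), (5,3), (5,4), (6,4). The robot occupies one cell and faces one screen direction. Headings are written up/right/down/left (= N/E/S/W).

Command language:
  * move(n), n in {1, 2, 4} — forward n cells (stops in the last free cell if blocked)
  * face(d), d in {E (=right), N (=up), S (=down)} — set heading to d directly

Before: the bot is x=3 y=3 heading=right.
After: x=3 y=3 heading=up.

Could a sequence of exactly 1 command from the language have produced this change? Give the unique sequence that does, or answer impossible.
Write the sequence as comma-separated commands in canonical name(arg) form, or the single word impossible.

key: (3,3) unchanged — the single command moves nothing
initial: x=3 y=3 heading=right
1. face(N) → x=3 y=3 heading=up
all 6 alternatives checked — unique.

face(N)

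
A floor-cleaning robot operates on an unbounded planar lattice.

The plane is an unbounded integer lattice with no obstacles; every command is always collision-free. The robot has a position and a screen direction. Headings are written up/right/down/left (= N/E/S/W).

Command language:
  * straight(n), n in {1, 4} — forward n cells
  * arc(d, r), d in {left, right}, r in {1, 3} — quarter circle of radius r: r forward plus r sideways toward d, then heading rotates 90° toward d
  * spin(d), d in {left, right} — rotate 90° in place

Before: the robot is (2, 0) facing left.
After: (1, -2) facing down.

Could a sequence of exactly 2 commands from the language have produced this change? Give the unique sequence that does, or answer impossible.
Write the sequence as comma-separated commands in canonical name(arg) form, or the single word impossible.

arc(left, 1), straight(1)

key: position moved to (1,-2) AND the heading swung to S — translation plus rotation needed
begin: (2, 0) facing left
1. arc(left, 1) → (1, -1) facing down
2. straight(1) → (1, -2) facing down
uniquely the one of 64 2-step routes that fits.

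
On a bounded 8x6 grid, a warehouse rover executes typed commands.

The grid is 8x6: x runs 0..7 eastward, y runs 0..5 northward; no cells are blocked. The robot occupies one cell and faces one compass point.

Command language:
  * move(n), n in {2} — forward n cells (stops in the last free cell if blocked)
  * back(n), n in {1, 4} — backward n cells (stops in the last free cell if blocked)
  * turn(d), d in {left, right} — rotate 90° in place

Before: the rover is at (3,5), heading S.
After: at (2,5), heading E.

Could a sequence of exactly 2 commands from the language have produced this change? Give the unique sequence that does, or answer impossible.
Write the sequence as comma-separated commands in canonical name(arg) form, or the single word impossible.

key: running back(1) before turn(left) would end elsewhere — order is forced
from: at (3,5), heading S
[1] after turn(left): at (3,5), heading E
[2] after back(1): at (2,5), heading E
all 25 alternatives checked — unique.

turn(left), back(1)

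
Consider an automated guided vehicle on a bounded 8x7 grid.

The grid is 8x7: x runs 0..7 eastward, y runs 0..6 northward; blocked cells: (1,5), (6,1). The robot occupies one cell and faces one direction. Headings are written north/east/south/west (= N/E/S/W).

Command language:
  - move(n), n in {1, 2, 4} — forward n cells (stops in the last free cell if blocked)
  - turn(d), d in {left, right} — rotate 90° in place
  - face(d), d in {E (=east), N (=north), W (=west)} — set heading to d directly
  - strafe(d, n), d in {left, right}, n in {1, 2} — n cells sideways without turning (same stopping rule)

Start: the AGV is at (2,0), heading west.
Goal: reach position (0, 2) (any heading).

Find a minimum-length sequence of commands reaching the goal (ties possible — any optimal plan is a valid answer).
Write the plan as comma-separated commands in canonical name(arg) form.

begin: at (2,0), heading west
[1] after strafe(right, 2): at (2,2), heading west
[2] after move(4): at (0,2), heading west
nothing shorter than 2 reaches the goal.

strafe(right, 2), move(4)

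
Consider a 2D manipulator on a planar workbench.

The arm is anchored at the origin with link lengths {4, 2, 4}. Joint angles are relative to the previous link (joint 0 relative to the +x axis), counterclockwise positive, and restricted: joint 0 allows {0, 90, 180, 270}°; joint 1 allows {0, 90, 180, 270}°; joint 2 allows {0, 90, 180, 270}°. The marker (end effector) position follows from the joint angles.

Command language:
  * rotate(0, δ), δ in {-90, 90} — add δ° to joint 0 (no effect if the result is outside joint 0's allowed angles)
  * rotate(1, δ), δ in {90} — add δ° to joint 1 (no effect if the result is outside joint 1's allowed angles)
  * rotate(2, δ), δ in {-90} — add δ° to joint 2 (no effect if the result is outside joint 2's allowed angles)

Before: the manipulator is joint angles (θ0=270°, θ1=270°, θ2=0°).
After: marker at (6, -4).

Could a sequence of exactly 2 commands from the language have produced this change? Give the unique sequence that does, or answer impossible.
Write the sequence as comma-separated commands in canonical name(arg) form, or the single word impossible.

rotate(1, 90), rotate(1, 90)

from: joint angles (θ0=270°, θ1=270°, θ2=0°)
[1] after rotate(1, 90): joint angles (θ0=270°, θ1=0°, θ2=0°)
[2] after rotate(1, 90): joint angles (θ0=270°, θ1=90°, θ2=0°)
no rival 2-sequence matches.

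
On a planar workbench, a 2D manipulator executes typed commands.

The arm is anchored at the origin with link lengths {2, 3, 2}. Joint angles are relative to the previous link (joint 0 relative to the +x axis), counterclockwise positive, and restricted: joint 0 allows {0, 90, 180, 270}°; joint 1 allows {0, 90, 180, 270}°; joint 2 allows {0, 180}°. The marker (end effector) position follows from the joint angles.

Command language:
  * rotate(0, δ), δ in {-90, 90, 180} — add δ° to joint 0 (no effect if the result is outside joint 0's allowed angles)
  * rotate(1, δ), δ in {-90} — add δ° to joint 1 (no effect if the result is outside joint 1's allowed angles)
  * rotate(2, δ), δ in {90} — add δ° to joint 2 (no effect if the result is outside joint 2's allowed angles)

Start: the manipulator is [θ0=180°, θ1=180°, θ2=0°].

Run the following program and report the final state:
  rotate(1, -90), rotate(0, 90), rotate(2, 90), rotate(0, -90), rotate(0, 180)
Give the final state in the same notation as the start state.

[θ0=0°, θ1=90°, θ2=0°]

initial: [θ0=180°, θ1=180°, θ2=0°]
step 1 (rotate(1, -90)): [θ0=180°, θ1=90°, θ2=0°]
step 2 (rotate(0, 90)): [θ0=270°, θ1=90°, θ2=0°]
step 3 (rotate(2, 90)): [θ0=270°, θ1=90°, θ2=0°]
step 4 (rotate(0, -90)): [θ0=180°, θ1=90°, θ2=0°]
step 5 (rotate(0, 180)): [θ0=0°, θ1=90°, θ2=0°]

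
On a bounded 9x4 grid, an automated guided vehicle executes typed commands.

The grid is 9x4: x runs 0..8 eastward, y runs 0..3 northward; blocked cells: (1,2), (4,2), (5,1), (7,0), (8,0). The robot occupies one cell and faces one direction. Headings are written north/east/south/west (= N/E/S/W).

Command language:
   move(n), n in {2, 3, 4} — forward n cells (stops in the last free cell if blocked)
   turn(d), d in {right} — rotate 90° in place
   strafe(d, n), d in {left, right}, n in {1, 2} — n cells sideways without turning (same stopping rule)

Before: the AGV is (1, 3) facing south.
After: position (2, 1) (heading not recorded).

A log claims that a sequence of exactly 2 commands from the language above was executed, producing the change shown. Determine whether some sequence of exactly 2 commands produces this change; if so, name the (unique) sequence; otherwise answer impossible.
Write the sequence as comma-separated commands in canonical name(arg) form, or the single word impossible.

strafe(left, 1), move(2)

key: running move(2) before strafe(left, 1) would end elsewhere — order is forced
initial: (1, 3) facing south
step 1 (strafe(left, 1)): (2, 3) facing south
step 2 (move(2)): (2, 1) facing south
no rival 2-sequence matches.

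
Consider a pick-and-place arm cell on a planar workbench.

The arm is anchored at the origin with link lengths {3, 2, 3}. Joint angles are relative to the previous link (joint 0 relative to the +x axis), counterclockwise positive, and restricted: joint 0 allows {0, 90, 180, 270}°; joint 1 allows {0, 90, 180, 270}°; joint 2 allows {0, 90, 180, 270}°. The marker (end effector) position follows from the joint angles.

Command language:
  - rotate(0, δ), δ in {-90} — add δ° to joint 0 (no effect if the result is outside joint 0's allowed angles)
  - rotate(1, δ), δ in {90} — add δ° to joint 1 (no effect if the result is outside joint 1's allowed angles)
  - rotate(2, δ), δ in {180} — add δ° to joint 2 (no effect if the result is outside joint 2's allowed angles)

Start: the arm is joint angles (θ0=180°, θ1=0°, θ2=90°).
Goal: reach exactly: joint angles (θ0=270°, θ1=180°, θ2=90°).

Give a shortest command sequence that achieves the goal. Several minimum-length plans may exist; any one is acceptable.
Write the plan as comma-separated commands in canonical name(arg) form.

initial: joint angles (θ0=180°, θ1=0°, θ2=90°)
step 1 (rotate(0, -90)): joint angles (θ0=90°, θ1=0°, θ2=90°)
step 2 (rotate(0, -90)): joint angles (θ0=0°, θ1=0°, θ2=90°)
step 3 (rotate(0, -90)): joint angles (θ0=270°, θ1=0°, θ2=90°)
step 4 (rotate(1, 90)): joint angles (θ0=270°, θ1=90°, θ2=90°)
step 5 (rotate(1, 90)): joint angles (θ0=270°, θ1=180°, θ2=90°)
nothing shorter than 5 reaches the goal.

rotate(0, -90), rotate(0, -90), rotate(0, -90), rotate(1, 90), rotate(1, 90)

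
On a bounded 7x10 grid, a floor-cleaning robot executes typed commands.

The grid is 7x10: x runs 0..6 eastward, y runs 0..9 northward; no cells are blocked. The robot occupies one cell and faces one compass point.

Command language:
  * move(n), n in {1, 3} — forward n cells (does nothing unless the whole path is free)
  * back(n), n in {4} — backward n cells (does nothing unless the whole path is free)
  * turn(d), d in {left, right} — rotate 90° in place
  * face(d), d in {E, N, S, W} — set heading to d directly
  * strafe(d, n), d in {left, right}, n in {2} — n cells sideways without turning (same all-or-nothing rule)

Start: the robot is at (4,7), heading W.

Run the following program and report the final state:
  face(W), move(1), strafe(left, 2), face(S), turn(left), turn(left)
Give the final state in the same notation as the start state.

start: at (4,7), heading W
[1] after face(W): at (4,7), heading W
[2] after move(1): at (3,7), heading W
[3] after strafe(left, 2): at (3,5), heading W
[4] after face(S): at (3,5), heading S
[5] after turn(left): at (3,5), heading E
[6] after turn(left): at (3,5), heading N

at (3,5), heading N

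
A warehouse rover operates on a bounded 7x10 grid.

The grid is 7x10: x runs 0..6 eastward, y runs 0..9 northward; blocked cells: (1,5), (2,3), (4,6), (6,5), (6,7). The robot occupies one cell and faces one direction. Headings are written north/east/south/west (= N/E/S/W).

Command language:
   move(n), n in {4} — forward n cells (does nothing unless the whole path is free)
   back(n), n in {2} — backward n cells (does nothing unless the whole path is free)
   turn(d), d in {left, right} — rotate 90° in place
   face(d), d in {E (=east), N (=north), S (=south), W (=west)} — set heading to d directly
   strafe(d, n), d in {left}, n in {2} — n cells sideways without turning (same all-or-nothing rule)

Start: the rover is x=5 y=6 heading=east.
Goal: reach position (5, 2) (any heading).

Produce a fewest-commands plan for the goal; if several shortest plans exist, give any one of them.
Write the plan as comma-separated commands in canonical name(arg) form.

turn(right), move(4)

initial: x=5 y=6 heading=east
t=1 turn(right) ⇒ x=5 y=6 heading=south
t=2 move(4) ⇒ x=5 y=2 heading=south
no 1-step plan works, so 2 is optimal.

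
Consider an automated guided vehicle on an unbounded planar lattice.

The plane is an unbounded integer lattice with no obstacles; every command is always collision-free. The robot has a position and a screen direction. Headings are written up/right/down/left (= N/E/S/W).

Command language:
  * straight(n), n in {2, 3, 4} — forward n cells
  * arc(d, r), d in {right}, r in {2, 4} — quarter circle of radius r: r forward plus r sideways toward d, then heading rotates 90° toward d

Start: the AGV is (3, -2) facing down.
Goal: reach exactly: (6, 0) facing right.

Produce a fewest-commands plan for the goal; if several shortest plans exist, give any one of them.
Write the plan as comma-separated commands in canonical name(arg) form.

straight(2), arc(right, 2), arc(right, 2), arc(right, 4), straight(3)

initial: (3, -2) facing down
t=1 straight(2) ⇒ (3, -4) facing down
t=2 arc(right, 2) ⇒ (1, -6) facing left
t=3 arc(right, 2) ⇒ (-1, -4) facing up
t=4 arc(right, 4) ⇒ (3, 0) facing right
t=5 straight(3) ⇒ (6, 0) facing right
no 4-step plan works, so 5 is optimal.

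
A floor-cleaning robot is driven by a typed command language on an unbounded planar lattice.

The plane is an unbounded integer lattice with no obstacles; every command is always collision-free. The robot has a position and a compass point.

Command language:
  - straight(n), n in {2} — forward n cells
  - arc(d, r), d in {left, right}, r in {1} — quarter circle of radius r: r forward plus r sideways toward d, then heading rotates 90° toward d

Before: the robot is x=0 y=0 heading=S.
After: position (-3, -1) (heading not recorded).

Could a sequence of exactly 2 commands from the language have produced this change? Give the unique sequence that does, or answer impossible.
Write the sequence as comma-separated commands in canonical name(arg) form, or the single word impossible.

key: order matters: swapping arc(right, 1) and straight(2) lands elsewhere
from: x=0 y=0 heading=S
step 1 (arc(right, 1)): x=-1 y=-1 heading=W
step 2 (straight(2)): x=-3 y=-1 heading=W
all 9 alternatives checked — unique.

arc(right, 1), straight(2)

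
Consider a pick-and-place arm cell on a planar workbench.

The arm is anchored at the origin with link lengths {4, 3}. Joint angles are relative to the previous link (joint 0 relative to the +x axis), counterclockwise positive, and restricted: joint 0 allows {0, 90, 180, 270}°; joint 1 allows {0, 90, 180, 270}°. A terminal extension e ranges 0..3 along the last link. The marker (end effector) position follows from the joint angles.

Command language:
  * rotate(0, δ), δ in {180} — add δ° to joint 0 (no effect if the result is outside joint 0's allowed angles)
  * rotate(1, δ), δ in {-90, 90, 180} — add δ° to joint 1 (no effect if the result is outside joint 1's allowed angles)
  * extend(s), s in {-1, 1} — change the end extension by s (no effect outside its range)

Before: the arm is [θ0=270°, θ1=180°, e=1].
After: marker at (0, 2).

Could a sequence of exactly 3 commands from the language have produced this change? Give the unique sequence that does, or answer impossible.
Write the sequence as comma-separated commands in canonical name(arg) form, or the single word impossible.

from: [θ0=270°, θ1=180°, e=1]
[1] after extend(1): [θ0=270°, θ1=180°, e=2]
[2] after extend(1): [θ0=270°, θ1=180°, e=3]
[3] after extend(1): [θ0=270°, θ1=180°, e=3]
no rival 3-sequence matches.

extend(1), extend(1), extend(1)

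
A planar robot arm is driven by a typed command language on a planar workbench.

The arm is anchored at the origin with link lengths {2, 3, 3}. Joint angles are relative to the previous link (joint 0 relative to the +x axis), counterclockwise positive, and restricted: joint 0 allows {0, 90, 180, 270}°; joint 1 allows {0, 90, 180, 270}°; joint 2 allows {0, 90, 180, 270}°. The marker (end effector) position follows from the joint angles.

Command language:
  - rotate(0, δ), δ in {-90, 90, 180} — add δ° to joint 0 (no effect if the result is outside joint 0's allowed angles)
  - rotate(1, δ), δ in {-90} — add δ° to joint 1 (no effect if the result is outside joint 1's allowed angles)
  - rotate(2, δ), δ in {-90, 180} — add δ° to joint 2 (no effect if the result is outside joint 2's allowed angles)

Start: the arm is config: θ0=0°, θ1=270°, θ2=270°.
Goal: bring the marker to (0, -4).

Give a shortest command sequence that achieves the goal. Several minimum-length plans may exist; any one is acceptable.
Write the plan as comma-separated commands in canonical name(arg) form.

initial: config: θ0=0°, θ1=270°, θ2=270°
1. rotate(0, 90) → config: θ0=90°, θ1=270°, θ2=270°
2. rotate(1, -90) → config: θ0=90°, θ1=180°, θ2=270°
3. rotate(2, 180) → config: θ0=90°, θ1=180°, θ2=90°
4. rotate(2, -90) → config: θ0=90°, θ1=180°, θ2=0°
no 3-step plan works, so 4 is optimal.

rotate(0, 90), rotate(1, -90), rotate(2, 180), rotate(2, -90)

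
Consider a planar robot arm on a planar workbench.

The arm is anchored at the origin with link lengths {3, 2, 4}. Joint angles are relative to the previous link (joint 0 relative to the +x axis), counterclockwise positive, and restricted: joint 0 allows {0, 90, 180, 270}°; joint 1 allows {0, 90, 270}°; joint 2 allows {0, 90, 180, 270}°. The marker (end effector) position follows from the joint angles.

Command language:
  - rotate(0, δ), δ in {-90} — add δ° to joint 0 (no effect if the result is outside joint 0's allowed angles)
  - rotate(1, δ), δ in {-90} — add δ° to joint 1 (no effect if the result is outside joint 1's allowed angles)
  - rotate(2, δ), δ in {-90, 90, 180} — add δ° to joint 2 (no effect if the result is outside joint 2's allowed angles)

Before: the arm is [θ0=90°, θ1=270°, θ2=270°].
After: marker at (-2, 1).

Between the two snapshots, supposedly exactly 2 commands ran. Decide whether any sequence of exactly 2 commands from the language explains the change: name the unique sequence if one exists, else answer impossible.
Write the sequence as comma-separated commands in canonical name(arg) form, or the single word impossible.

from: [θ0=90°, θ1=270°, θ2=270°]
t=1 rotate(0, -90) ⇒ [θ0=0°, θ1=270°, θ2=270°]
t=2 rotate(0, -90) ⇒ [θ0=270°, θ1=270°, θ2=270°]
all 25 alternatives checked — unique.

rotate(0, -90), rotate(0, -90)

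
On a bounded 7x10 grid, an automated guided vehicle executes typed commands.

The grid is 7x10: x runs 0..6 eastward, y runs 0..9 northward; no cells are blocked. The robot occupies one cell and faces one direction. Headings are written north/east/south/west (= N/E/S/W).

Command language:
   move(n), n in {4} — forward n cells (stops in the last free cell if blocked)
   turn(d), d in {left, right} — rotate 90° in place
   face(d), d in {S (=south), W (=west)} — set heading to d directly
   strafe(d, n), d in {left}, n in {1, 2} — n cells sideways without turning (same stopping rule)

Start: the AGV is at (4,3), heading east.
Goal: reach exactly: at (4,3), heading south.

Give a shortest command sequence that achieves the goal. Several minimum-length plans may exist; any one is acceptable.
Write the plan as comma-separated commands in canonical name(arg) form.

start: at (4,3), heading east
1. face(S) → at (4,3), heading south
no 0-step plan works, so 1 is optimal.

face(S)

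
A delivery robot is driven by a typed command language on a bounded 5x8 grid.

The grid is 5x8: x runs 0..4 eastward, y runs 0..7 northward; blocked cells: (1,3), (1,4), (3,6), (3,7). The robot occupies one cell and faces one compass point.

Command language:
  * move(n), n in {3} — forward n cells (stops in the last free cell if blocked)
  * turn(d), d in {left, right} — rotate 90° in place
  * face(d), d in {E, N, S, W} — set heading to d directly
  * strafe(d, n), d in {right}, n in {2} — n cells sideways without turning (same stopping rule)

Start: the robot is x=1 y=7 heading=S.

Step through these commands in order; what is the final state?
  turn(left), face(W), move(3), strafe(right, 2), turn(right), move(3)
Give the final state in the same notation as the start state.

x=0 y=7 heading=N

start: x=1 y=7 heading=S
1. turn(left) → x=1 y=7 heading=E
2. face(W) → x=1 y=7 heading=W
3. move(3) → x=0 y=7 heading=W
4. strafe(right, 2) → x=0 y=7 heading=W
5. turn(right) → x=0 y=7 heading=N
6. move(3) → x=0 y=7 heading=N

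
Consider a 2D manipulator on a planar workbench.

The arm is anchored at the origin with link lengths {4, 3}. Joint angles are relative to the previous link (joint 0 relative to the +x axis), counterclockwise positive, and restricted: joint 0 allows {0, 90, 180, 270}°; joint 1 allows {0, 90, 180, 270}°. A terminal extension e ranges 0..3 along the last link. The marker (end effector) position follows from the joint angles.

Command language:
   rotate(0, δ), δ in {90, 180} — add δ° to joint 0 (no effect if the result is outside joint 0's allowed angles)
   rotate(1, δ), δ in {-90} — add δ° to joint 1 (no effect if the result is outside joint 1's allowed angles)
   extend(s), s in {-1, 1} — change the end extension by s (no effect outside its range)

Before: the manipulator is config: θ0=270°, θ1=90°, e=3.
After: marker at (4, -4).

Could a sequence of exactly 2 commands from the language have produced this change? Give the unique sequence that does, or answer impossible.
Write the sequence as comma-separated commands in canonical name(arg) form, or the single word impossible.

initial: config: θ0=270°, θ1=90°, e=3
step 1 (extend(-1)): config: θ0=270°, θ1=90°, e=2
step 2 (extend(-1)): config: θ0=270°, θ1=90°, e=1
all 25 alternatives checked — unique.

extend(-1), extend(-1)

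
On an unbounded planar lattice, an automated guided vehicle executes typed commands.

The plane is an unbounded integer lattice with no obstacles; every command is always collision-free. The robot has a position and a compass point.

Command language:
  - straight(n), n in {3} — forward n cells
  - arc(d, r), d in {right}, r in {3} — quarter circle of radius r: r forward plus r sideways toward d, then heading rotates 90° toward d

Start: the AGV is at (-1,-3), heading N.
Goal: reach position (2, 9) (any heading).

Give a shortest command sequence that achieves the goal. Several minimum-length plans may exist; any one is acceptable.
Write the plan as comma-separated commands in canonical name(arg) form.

straight(3), straight(3), straight(3), arc(right, 3)

initial: at (-1,-3), heading N
1. straight(3) → at (-1,0), heading N
2. straight(3) → at (-1,3), heading N
3. straight(3) → at (-1,6), heading N
4. arc(right, 3) → at (2,9), heading E
nothing shorter than 4 reaches the goal.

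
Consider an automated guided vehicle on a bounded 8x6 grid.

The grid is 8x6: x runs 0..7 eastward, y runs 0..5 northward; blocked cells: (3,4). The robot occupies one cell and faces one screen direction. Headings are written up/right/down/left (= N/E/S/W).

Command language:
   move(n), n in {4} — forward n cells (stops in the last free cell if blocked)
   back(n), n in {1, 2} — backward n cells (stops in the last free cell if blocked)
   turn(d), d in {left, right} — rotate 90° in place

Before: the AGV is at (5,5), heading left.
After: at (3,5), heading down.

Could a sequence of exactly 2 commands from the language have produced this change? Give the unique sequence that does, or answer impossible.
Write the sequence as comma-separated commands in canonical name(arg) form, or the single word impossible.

impossible

all 25 sequences checked — none match.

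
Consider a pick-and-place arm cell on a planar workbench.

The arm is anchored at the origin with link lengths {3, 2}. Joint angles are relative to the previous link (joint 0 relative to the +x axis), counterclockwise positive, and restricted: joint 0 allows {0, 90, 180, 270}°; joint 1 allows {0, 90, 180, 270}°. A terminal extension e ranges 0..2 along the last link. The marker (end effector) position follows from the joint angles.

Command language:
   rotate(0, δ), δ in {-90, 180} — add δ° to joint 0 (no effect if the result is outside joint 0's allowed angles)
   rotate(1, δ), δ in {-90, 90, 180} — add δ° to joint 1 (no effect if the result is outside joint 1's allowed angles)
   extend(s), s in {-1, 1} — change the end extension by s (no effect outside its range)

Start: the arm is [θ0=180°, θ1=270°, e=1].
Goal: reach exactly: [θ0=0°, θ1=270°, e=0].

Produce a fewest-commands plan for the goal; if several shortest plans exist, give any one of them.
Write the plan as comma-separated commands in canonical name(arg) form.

initial: [θ0=180°, θ1=270°, e=1]
t=1 extend(-1) ⇒ [θ0=180°, θ1=270°, e=0]
t=2 rotate(0, 180) ⇒ [θ0=0°, θ1=270°, e=0]
no 1-step plan works, so 2 is optimal.

extend(-1), rotate(0, 180)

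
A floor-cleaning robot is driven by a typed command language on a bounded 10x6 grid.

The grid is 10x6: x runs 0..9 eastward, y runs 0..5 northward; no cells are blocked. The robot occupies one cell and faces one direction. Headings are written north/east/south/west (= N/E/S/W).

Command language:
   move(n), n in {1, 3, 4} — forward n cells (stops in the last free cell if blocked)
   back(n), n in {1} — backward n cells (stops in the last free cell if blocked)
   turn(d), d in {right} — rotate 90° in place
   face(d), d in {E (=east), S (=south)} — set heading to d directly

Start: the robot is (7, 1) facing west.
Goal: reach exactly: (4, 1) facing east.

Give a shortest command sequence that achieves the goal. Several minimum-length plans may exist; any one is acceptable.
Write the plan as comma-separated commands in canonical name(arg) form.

move(3), face(E)

from: (7, 1) facing west
1. move(3) → (4, 1) facing west
2. face(E) → (4, 1) facing east
nothing shorter than 2 reaches the goal.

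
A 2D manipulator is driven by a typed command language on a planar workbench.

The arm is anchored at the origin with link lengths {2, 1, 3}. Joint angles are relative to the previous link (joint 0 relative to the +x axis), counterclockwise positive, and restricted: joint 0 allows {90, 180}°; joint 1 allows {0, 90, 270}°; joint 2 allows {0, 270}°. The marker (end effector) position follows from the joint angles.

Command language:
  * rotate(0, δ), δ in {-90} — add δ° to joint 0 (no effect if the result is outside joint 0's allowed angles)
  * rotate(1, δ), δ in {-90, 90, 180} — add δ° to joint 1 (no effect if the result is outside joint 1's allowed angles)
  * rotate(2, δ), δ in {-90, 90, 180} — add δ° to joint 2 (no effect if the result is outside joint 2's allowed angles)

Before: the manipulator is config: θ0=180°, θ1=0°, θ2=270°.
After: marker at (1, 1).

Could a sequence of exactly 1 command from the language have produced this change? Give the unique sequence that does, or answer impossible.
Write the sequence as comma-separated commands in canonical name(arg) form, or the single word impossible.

t0: config: θ0=180°, θ1=0°, θ2=270°
step 1 (rotate(1, -90)): config: θ0=180°, θ1=270°, θ2=270°
no rival 1-sequence matches.

rotate(1, -90)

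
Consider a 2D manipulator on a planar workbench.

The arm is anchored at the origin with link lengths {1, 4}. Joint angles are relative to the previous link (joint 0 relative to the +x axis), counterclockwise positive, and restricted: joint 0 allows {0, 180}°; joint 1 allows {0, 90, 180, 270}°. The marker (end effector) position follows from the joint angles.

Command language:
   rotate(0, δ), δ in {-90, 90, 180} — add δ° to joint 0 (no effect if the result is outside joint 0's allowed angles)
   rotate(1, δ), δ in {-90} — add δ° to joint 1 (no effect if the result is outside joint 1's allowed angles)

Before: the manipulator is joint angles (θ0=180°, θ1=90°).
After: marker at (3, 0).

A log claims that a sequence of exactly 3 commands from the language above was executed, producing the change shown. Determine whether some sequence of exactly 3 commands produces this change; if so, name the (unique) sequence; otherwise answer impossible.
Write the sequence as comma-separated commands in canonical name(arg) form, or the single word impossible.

rotate(1, -90), rotate(1, -90), rotate(1, -90)

from: joint angles (θ0=180°, θ1=90°)
t=1 rotate(1, -90) ⇒ joint angles (θ0=180°, θ1=0°)
t=2 rotate(1, -90) ⇒ joint angles (θ0=180°, θ1=270°)
t=3 rotate(1, -90) ⇒ joint angles (θ0=180°, θ1=180°)
all 64 alternatives checked — unique.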